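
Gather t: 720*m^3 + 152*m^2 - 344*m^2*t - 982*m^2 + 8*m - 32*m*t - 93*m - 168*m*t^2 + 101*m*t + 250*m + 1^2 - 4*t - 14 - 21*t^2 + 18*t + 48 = 720*m^3 - 830*m^2 + 165*m + t^2*(-168*m - 21) + t*(-344*m^2 + 69*m + 14) + 35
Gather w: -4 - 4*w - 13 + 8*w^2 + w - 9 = 8*w^2 - 3*w - 26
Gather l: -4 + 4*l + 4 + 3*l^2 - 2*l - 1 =3*l^2 + 2*l - 1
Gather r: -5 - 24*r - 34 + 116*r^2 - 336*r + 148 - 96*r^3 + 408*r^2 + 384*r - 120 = -96*r^3 + 524*r^2 + 24*r - 11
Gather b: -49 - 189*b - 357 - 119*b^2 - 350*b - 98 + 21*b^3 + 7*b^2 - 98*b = 21*b^3 - 112*b^2 - 637*b - 504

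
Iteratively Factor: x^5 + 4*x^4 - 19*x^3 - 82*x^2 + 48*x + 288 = (x + 3)*(x^4 + x^3 - 22*x^2 - 16*x + 96) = (x - 4)*(x + 3)*(x^3 + 5*x^2 - 2*x - 24) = (x - 4)*(x + 3)^2*(x^2 + 2*x - 8) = (x - 4)*(x - 2)*(x + 3)^2*(x + 4)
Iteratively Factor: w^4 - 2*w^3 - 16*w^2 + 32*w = (w - 4)*(w^3 + 2*w^2 - 8*w) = (w - 4)*(w + 4)*(w^2 - 2*w) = w*(w - 4)*(w + 4)*(w - 2)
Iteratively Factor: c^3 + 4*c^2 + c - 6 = (c + 2)*(c^2 + 2*c - 3) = (c + 2)*(c + 3)*(c - 1)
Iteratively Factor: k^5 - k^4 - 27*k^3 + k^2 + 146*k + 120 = (k + 1)*(k^4 - 2*k^3 - 25*k^2 + 26*k + 120) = (k + 1)*(k + 4)*(k^3 - 6*k^2 - k + 30) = (k - 5)*(k + 1)*(k + 4)*(k^2 - k - 6) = (k - 5)*(k + 1)*(k + 2)*(k + 4)*(k - 3)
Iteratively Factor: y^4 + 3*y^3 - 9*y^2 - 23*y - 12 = (y + 4)*(y^3 - y^2 - 5*y - 3) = (y + 1)*(y + 4)*(y^2 - 2*y - 3) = (y - 3)*(y + 1)*(y + 4)*(y + 1)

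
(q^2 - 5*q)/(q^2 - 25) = q/(q + 5)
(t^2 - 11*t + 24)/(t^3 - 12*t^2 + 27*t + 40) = (t - 3)/(t^2 - 4*t - 5)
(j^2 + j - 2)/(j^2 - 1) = (j + 2)/(j + 1)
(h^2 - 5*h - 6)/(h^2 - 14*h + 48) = (h + 1)/(h - 8)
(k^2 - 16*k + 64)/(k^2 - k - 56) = (k - 8)/(k + 7)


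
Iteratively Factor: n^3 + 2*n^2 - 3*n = (n - 1)*(n^2 + 3*n) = (n - 1)*(n + 3)*(n)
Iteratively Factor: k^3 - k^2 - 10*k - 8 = (k + 2)*(k^2 - 3*k - 4) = (k + 1)*(k + 2)*(k - 4)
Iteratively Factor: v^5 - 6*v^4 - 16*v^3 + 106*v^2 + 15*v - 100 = (v - 5)*(v^4 - v^3 - 21*v^2 + v + 20) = (v - 5)*(v + 4)*(v^3 - 5*v^2 - v + 5) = (v - 5)*(v - 1)*(v + 4)*(v^2 - 4*v - 5) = (v - 5)*(v - 1)*(v + 1)*(v + 4)*(v - 5)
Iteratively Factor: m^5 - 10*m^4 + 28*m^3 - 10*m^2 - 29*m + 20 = (m + 1)*(m^4 - 11*m^3 + 39*m^2 - 49*m + 20) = (m - 5)*(m + 1)*(m^3 - 6*m^2 + 9*m - 4) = (m - 5)*(m - 4)*(m + 1)*(m^2 - 2*m + 1) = (m - 5)*(m - 4)*(m - 1)*(m + 1)*(m - 1)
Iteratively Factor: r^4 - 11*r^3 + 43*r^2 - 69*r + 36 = (r - 1)*(r^3 - 10*r^2 + 33*r - 36) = (r - 3)*(r - 1)*(r^2 - 7*r + 12) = (r - 4)*(r - 3)*(r - 1)*(r - 3)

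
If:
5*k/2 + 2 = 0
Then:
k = -4/5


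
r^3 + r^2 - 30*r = r*(r - 5)*(r + 6)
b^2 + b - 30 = (b - 5)*(b + 6)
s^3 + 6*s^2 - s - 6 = (s - 1)*(s + 1)*(s + 6)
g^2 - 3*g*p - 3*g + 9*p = (g - 3)*(g - 3*p)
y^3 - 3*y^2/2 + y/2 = y*(y - 1)*(y - 1/2)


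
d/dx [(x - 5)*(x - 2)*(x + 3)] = 3*x^2 - 8*x - 11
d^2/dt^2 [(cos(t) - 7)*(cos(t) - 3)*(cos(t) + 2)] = -7*cos(t)/4 + 16*cos(2*t) - 9*cos(3*t)/4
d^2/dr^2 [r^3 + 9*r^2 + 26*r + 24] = 6*r + 18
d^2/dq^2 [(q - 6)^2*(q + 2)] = 6*q - 20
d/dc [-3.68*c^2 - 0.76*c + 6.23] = -7.36*c - 0.76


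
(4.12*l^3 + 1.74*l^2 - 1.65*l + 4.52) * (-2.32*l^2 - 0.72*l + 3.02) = -9.5584*l^5 - 7.0032*l^4 + 15.0176*l^3 - 4.0436*l^2 - 8.2374*l + 13.6504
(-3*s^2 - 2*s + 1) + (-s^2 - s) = -4*s^2 - 3*s + 1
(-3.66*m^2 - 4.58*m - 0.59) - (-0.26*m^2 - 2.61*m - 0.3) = -3.4*m^2 - 1.97*m - 0.29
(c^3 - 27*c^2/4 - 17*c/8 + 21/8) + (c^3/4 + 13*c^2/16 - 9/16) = 5*c^3/4 - 95*c^2/16 - 17*c/8 + 33/16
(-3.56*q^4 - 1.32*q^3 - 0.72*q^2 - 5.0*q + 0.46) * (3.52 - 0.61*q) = 2.1716*q^5 - 11.726*q^4 - 4.2072*q^3 + 0.5156*q^2 - 17.8806*q + 1.6192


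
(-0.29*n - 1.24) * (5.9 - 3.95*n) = 1.1455*n^2 + 3.187*n - 7.316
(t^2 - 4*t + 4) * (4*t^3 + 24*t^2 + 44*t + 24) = 4*t^5 + 8*t^4 - 36*t^3 - 56*t^2 + 80*t + 96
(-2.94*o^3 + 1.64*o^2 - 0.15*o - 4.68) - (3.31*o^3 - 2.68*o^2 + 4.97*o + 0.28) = -6.25*o^3 + 4.32*o^2 - 5.12*o - 4.96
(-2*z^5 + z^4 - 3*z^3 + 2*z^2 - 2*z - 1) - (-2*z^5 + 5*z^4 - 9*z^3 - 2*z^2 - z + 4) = -4*z^4 + 6*z^3 + 4*z^2 - z - 5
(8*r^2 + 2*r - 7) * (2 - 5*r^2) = -40*r^4 - 10*r^3 + 51*r^2 + 4*r - 14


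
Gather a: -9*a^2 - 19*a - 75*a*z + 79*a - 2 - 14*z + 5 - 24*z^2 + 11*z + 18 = -9*a^2 + a*(60 - 75*z) - 24*z^2 - 3*z + 21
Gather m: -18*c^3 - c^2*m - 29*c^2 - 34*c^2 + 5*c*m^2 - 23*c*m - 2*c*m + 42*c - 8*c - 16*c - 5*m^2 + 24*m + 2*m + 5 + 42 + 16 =-18*c^3 - 63*c^2 + 18*c + m^2*(5*c - 5) + m*(-c^2 - 25*c + 26) + 63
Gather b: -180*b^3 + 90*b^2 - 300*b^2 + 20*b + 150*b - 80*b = -180*b^3 - 210*b^2 + 90*b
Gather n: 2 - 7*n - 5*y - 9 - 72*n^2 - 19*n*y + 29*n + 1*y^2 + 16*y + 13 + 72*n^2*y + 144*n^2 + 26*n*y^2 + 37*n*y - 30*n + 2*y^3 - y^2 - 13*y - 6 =n^2*(72*y + 72) + n*(26*y^2 + 18*y - 8) + 2*y^3 - 2*y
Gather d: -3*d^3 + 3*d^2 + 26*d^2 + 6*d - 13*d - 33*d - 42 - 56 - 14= -3*d^3 + 29*d^2 - 40*d - 112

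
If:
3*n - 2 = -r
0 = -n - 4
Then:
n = -4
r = 14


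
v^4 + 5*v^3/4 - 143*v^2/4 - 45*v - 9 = (v - 6)*(v + 1/4)*(v + 1)*(v + 6)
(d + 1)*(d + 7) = d^2 + 8*d + 7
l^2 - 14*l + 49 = (l - 7)^2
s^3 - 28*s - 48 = (s - 6)*(s + 2)*(s + 4)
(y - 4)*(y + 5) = y^2 + y - 20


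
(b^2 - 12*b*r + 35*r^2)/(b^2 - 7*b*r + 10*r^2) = (-b + 7*r)/(-b + 2*r)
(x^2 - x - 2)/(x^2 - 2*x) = (x + 1)/x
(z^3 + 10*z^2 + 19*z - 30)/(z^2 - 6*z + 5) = (z^2 + 11*z + 30)/(z - 5)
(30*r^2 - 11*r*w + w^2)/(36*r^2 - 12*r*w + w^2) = (5*r - w)/(6*r - w)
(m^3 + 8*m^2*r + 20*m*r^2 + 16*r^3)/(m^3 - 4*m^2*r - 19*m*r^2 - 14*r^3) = (-m^2 - 6*m*r - 8*r^2)/(-m^2 + 6*m*r + 7*r^2)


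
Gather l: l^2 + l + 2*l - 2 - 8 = l^2 + 3*l - 10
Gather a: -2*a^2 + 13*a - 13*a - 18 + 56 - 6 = 32 - 2*a^2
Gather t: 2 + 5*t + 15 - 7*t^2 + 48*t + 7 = -7*t^2 + 53*t + 24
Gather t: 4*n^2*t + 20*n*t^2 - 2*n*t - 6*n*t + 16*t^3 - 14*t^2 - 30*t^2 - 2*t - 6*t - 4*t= 16*t^3 + t^2*(20*n - 44) + t*(4*n^2 - 8*n - 12)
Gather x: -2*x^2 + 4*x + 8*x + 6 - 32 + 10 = -2*x^2 + 12*x - 16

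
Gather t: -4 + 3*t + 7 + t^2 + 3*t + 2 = t^2 + 6*t + 5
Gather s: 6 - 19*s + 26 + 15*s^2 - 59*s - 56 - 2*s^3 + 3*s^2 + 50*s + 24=-2*s^3 + 18*s^2 - 28*s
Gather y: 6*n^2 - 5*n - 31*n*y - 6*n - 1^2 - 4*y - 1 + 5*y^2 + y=6*n^2 - 11*n + 5*y^2 + y*(-31*n - 3) - 2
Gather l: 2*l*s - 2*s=2*l*s - 2*s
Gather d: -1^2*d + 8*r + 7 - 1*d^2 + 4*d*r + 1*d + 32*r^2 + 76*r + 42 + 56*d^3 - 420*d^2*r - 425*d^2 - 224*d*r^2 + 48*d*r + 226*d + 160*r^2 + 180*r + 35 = 56*d^3 + d^2*(-420*r - 426) + d*(-224*r^2 + 52*r + 226) + 192*r^2 + 264*r + 84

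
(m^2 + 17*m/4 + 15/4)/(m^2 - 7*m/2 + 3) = (4*m^2 + 17*m + 15)/(2*(2*m^2 - 7*m + 6))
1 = 1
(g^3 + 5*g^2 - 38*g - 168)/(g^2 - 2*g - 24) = g + 7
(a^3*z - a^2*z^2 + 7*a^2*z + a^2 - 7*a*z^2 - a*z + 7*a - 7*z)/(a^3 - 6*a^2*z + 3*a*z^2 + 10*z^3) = (a^3*z - a^2*z^2 + 7*a^2*z + a^2 - 7*a*z^2 - a*z + 7*a - 7*z)/(a^3 - 6*a^2*z + 3*a*z^2 + 10*z^3)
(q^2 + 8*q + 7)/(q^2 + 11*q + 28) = (q + 1)/(q + 4)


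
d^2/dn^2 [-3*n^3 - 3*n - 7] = -18*n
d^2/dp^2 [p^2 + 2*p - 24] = 2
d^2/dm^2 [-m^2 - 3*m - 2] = -2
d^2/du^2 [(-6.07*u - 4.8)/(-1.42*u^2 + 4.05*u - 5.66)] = ((35.535 - 51.7164*u)*(1.42*u^2 - 4.05*u + 5.66) + (2.84*u - 4.05)*(5.68*u - 8.1)*(6.07*u + 4.8))/(1.42*u^2 - 4.05*u + 5.66)^3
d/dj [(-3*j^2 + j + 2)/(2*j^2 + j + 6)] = (-5*j^2 - 44*j + 4)/(4*j^4 + 4*j^3 + 25*j^2 + 12*j + 36)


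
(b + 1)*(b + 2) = b^2 + 3*b + 2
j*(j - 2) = j^2 - 2*j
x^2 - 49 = (x - 7)*(x + 7)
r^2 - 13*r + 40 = (r - 8)*(r - 5)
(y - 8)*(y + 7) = y^2 - y - 56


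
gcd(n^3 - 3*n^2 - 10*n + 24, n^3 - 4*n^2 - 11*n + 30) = n^2 + n - 6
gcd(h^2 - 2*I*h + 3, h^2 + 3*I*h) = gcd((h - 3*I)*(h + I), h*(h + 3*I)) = 1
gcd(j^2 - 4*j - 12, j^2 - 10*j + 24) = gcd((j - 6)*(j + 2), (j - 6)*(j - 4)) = j - 6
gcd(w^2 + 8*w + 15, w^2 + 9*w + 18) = w + 3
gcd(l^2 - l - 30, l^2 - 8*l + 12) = l - 6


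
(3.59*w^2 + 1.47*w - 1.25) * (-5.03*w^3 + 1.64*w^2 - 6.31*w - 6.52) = -18.0577*w^5 - 1.5065*w^4 - 13.9546*w^3 - 34.7325*w^2 - 1.6969*w + 8.15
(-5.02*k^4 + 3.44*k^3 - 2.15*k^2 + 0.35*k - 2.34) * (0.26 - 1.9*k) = 9.538*k^5 - 7.8412*k^4 + 4.9794*k^3 - 1.224*k^2 + 4.537*k - 0.6084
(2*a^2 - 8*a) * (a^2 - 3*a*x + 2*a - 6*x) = 2*a^4 - 6*a^3*x - 4*a^3 + 12*a^2*x - 16*a^2 + 48*a*x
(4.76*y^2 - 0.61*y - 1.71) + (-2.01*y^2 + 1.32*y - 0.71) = 2.75*y^2 + 0.71*y - 2.42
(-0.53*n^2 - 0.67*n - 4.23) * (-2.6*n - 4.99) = 1.378*n^3 + 4.3867*n^2 + 14.3413*n + 21.1077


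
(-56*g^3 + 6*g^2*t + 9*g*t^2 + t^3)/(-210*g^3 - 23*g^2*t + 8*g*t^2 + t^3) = (-8*g^2 + 2*g*t + t^2)/(-30*g^2 + g*t + t^2)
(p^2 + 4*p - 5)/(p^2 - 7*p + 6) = (p + 5)/(p - 6)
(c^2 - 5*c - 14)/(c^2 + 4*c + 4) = (c - 7)/(c + 2)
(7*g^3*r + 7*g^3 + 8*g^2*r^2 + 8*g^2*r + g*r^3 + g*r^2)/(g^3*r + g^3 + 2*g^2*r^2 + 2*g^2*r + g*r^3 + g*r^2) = (7*g + r)/(g + r)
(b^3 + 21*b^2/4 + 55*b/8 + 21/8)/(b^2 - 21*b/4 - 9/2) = (2*b^2 + 9*b + 7)/(2*(b - 6))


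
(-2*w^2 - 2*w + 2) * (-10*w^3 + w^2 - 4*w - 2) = 20*w^5 + 18*w^4 - 14*w^3 + 14*w^2 - 4*w - 4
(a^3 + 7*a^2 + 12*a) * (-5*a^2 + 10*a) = -5*a^5 - 25*a^4 + 10*a^3 + 120*a^2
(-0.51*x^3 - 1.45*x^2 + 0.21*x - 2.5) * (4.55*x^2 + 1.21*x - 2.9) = -2.3205*x^5 - 7.2146*x^4 + 0.68*x^3 - 6.9159*x^2 - 3.634*x + 7.25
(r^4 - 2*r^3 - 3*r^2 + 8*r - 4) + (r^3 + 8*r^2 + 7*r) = r^4 - r^3 + 5*r^2 + 15*r - 4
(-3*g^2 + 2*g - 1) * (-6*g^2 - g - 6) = 18*g^4 - 9*g^3 + 22*g^2 - 11*g + 6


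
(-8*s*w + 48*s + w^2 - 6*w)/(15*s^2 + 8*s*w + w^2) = (-8*s*w + 48*s + w^2 - 6*w)/(15*s^2 + 8*s*w + w^2)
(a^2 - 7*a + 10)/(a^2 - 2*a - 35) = (-a^2 + 7*a - 10)/(-a^2 + 2*a + 35)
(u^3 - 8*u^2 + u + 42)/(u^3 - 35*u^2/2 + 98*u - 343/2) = 2*(u^2 - u - 6)/(2*u^2 - 21*u + 49)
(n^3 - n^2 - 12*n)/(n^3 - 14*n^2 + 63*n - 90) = n*(n^2 - n - 12)/(n^3 - 14*n^2 + 63*n - 90)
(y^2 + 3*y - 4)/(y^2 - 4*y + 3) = (y + 4)/(y - 3)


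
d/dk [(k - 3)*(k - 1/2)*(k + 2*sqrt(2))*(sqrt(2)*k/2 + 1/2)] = 2*sqrt(2)*k^3 - 21*sqrt(2)*k^2/4 + 15*k^2/2 - 35*k/2 + 7*sqrt(2)*k/2 - 7*sqrt(2)/2 + 15/4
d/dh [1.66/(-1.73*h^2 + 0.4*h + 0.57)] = (5.7436*h - 0.664)/(-1.73*h^2 + 0.4*h + 0.57)^2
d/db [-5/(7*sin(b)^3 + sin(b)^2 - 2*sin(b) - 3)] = 5*(21*sin(b)^2 + 2*sin(b) - 2)*cos(b)/(7*sin(b)^3 + sin(b)^2 - 2*sin(b) - 3)^2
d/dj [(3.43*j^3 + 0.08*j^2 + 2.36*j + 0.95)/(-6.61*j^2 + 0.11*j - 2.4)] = (-22.6723*j^4 + 0.7546*j^3 - 9.08760000000001*j^2 + 12.175*j - 5.7685)/(43.6921*j^4 - 1.4542*j^3 + 31.7401*j^2 - 0.528*j + 5.76)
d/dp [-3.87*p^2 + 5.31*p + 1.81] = 5.31 - 7.74*p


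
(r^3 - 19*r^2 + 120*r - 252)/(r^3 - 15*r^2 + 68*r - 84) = (r - 6)/(r - 2)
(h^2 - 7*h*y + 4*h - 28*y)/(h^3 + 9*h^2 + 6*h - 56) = (h - 7*y)/(h^2 + 5*h - 14)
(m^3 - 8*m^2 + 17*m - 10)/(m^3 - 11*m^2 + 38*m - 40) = (m - 1)/(m - 4)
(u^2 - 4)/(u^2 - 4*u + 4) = (u + 2)/(u - 2)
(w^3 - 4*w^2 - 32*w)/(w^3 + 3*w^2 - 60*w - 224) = w/(w + 7)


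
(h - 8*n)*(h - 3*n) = h^2 - 11*h*n + 24*n^2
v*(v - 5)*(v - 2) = v^3 - 7*v^2 + 10*v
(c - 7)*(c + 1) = c^2 - 6*c - 7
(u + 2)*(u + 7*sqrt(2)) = u^2 + 2*u + 7*sqrt(2)*u + 14*sqrt(2)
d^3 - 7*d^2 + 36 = (d - 6)*(d - 3)*(d + 2)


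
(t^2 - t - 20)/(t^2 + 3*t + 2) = (t^2 - t - 20)/(t^2 + 3*t + 2)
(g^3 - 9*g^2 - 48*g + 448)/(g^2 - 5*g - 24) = (g^2 - g - 56)/(g + 3)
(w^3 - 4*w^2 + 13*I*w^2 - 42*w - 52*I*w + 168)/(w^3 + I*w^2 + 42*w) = (w^2 + 2*w*(-2 + 3*I) - 24*I)/(w*(w - 6*I))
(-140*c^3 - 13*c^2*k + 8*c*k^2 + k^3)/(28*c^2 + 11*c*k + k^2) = (-20*c^2 + c*k + k^2)/(4*c + k)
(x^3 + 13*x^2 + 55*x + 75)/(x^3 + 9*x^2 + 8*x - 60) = (x^2 + 8*x + 15)/(x^2 + 4*x - 12)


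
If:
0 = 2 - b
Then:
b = 2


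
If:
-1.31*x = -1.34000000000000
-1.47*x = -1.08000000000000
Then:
No Solution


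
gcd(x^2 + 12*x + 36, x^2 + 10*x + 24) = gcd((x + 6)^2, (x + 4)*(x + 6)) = x + 6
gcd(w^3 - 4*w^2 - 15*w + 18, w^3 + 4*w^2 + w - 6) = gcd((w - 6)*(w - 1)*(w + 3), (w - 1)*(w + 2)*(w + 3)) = w^2 + 2*w - 3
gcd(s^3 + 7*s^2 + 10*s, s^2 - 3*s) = s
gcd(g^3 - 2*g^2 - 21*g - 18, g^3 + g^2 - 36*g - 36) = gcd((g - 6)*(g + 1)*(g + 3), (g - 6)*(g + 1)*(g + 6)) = g^2 - 5*g - 6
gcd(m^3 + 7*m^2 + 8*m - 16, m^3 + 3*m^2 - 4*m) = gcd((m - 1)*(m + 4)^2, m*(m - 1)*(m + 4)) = m^2 + 3*m - 4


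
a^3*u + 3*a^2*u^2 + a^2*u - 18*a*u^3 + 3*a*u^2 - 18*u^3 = (a - 3*u)*(a + 6*u)*(a*u + u)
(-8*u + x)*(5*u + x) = -40*u^2 - 3*u*x + x^2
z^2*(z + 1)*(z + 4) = z^4 + 5*z^3 + 4*z^2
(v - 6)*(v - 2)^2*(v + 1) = v^4 - 9*v^3 + 18*v^2 + 4*v - 24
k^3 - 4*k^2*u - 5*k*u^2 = k*(k - 5*u)*(k + u)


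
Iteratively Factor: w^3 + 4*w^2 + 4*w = (w)*(w^2 + 4*w + 4) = w*(w + 2)*(w + 2)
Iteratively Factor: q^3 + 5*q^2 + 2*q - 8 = (q + 4)*(q^2 + q - 2) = (q + 2)*(q + 4)*(q - 1)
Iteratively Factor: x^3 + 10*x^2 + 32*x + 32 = (x + 4)*(x^2 + 6*x + 8) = (x + 2)*(x + 4)*(x + 4)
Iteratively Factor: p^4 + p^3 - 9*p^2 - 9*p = (p)*(p^3 + p^2 - 9*p - 9) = p*(p + 3)*(p^2 - 2*p - 3) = p*(p + 1)*(p + 3)*(p - 3)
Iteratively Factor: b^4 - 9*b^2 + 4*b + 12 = (b + 3)*(b^3 - 3*b^2 + 4) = (b - 2)*(b + 3)*(b^2 - b - 2) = (b - 2)*(b + 1)*(b + 3)*(b - 2)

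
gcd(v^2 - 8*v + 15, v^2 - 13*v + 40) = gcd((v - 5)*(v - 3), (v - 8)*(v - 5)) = v - 5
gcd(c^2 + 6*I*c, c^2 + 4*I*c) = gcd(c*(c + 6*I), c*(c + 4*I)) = c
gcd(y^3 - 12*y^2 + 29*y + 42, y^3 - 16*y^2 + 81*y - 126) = y^2 - 13*y + 42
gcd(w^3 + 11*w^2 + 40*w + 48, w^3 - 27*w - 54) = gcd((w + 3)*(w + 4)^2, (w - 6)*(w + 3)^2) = w + 3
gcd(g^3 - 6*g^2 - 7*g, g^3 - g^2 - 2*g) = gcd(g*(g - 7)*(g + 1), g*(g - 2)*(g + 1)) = g^2 + g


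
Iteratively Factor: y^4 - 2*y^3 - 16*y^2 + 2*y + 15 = (y - 5)*(y^3 + 3*y^2 - y - 3) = (y - 5)*(y + 3)*(y^2 - 1) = (y - 5)*(y + 1)*(y + 3)*(y - 1)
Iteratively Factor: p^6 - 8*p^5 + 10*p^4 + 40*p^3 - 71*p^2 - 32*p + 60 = (p - 1)*(p^5 - 7*p^4 + 3*p^3 + 43*p^2 - 28*p - 60) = (p - 3)*(p - 1)*(p^4 - 4*p^3 - 9*p^2 + 16*p + 20) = (p - 5)*(p - 3)*(p - 1)*(p^3 + p^2 - 4*p - 4) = (p - 5)*(p - 3)*(p - 1)*(p + 2)*(p^2 - p - 2) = (p - 5)*(p - 3)*(p - 2)*(p - 1)*(p + 2)*(p + 1)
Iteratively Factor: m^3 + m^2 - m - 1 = (m + 1)*(m^2 - 1) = (m - 1)*(m + 1)*(m + 1)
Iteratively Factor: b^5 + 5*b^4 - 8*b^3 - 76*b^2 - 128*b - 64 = (b + 1)*(b^4 + 4*b^3 - 12*b^2 - 64*b - 64) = (b + 1)*(b + 2)*(b^3 + 2*b^2 - 16*b - 32) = (b + 1)*(b + 2)*(b + 4)*(b^2 - 2*b - 8) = (b - 4)*(b + 1)*(b + 2)*(b + 4)*(b + 2)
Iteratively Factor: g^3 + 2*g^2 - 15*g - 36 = (g + 3)*(g^2 - g - 12) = (g + 3)^2*(g - 4)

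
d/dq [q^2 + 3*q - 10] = 2*q + 3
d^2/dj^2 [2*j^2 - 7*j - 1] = 4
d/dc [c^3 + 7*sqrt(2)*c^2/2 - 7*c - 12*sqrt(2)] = 3*c^2 + 7*sqrt(2)*c - 7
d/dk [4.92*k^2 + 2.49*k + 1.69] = 9.84*k + 2.49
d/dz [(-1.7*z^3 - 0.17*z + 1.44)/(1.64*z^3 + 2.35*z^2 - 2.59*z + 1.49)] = (-3.995*z^4 + 9.3636*z^3 - 14.2843*z^2 - 6.768*z + 3.4763)/(2.6896*z^6 + 7.708*z^5 - 2.9727*z^4 - 7.2858*z^3 + 13.7111*z^2 - 7.7182*z + 2.2201)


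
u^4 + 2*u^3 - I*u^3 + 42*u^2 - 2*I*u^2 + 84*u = u*(u + 2)*(u - 7*I)*(u + 6*I)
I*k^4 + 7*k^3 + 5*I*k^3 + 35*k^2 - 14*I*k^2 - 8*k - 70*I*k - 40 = (k + 5)*(k - 4*I)*(k - 2*I)*(I*k + 1)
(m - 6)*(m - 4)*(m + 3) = m^3 - 7*m^2 - 6*m + 72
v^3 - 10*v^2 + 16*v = v*(v - 8)*(v - 2)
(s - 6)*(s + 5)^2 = s^3 + 4*s^2 - 35*s - 150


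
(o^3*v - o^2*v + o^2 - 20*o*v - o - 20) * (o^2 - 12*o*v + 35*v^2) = o^5*v - 12*o^4*v^2 - o^4*v + o^4 + 35*o^3*v^3 + 12*o^3*v^2 - 32*o^3*v - o^3 - 35*o^2*v^3 + 275*o^2*v^2 + 12*o^2*v - 20*o^2 - 700*o*v^3 - 35*o*v^2 + 240*o*v - 700*v^2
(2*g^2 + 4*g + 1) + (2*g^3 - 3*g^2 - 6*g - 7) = 2*g^3 - g^2 - 2*g - 6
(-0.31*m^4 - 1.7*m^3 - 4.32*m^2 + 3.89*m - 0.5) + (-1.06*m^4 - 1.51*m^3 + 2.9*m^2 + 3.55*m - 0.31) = -1.37*m^4 - 3.21*m^3 - 1.42*m^2 + 7.44*m - 0.81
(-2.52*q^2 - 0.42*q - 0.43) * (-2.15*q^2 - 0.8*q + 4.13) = 5.418*q^4 + 2.919*q^3 - 9.1471*q^2 - 1.3906*q - 1.7759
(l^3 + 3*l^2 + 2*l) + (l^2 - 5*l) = l^3 + 4*l^2 - 3*l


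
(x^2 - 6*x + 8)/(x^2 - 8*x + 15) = (x^2 - 6*x + 8)/(x^2 - 8*x + 15)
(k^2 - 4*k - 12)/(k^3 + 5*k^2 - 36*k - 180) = (k + 2)/(k^2 + 11*k + 30)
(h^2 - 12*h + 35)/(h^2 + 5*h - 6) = (h^2 - 12*h + 35)/(h^2 + 5*h - 6)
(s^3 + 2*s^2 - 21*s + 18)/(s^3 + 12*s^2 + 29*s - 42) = (s - 3)/(s + 7)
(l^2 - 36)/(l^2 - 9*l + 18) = (l + 6)/(l - 3)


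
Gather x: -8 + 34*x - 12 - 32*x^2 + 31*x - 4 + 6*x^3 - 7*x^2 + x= 6*x^3 - 39*x^2 + 66*x - 24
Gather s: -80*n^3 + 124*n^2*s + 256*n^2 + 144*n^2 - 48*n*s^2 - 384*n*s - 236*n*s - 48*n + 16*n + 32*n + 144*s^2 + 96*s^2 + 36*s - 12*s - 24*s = -80*n^3 + 400*n^2 + s^2*(240 - 48*n) + s*(124*n^2 - 620*n)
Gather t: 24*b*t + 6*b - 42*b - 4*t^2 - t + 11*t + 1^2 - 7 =-36*b - 4*t^2 + t*(24*b + 10) - 6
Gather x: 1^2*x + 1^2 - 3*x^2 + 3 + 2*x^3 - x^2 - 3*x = 2*x^3 - 4*x^2 - 2*x + 4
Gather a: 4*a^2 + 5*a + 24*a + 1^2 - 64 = 4*a^2 + 29*a - 63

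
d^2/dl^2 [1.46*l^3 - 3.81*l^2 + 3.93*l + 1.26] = 8.76*l - 7.62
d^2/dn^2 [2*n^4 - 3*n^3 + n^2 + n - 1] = 24*n^2 - 18*n + 2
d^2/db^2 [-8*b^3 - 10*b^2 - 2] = -48*b - 20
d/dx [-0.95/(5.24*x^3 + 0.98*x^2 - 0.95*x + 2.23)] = (14.934*x^2 + 1.862*x - 0.9025)/(5.24*x^3 + 0.98*x^2 - 0.95*x + 2.23)^2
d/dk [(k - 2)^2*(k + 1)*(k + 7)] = 4*k^3 + 12*k^2 - 42*k + 4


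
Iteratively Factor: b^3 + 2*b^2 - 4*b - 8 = (b + 2)*(b^2 - 4) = (b - 2)*(b + 2)*(b + 2)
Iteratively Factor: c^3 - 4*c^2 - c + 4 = (c - 4)*(c^2 - 1) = (c - 4)*(c + 1)*(c - 1)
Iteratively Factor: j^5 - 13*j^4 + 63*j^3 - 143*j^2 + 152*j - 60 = (j - 1)*(j^4 - 12*j^3 + 51*j^2 - 92*j + 60) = (j - 2)*(j - 1)*(j^3 - 10*j^2 + 31*j - 30) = (j - 5)*(j - 2)*(j - 1)*(j^2 - 5*j + 6) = (j - 5)*(j - 3)*(j - 2)*(j - 1)*(j - 2)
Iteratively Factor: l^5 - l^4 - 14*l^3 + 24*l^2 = (l - 2)*(l^4 + l^3 - 12*l^2) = (l - 3)*(l - 2)*(l^3 + 4*l^2) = (l - 3)*(l - 2)*(l + 4)*(l^2) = l*(l - 3)*(l - 2)*(l + 4)*(l)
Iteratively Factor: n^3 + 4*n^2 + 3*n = (n + 3)*(n^2 + n) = (n + 1)*(n + 3)*(n)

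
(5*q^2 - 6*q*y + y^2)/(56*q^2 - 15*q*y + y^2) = (5*q^2 - 6*q*y + y^2)/(56*q^2 - 15*q*y + y^2)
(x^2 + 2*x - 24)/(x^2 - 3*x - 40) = (-x^2 - 2*x + 24)/(-x^2 + 3*x + 40)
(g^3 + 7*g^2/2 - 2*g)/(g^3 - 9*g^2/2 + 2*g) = (g + 4)/(g - 4)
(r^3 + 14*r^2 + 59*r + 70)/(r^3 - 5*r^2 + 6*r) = (r^3 + 14*r^2 + 59*r + 70)/(r*(r^2 - 5*r + 6))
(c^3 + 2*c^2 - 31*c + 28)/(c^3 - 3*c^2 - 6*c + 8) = (c + 7)/(c + 2)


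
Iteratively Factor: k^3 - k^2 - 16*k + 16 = (k - 4)*(k^2 + 3*k - 4) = (k - 4)*(k - 1)*(k + 4)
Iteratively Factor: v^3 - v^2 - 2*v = (v + 1)*(v^2 - 2*v) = v*(v + 1)*(v - 2)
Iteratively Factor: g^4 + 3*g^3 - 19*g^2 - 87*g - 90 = (g + 3)*(g^3 - 19*g - 30) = (g + 2)*(g + 3)*(g^2 - 2*g - 15) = (g + 2)*(g + 3)^2*(g - 5)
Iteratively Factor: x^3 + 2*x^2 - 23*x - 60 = (x + 3)*(x^2 - x - 20) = (x + 3)*(x + 4)*(x - 5)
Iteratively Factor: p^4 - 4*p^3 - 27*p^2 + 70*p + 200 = (p - 5)*(p^3 + p^2 - 22*p - 40) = (p - 5)^2*(p^2 + 6*p + 8) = (p - 5)^2*(p + 2)*(p + 4)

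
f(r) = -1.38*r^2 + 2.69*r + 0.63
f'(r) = 2.69 - 2.76*r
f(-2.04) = -10.60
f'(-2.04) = 8.32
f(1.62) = 1.37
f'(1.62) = -1.78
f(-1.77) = -8.45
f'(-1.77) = 7.58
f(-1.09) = -3.94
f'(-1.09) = 5.70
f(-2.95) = -19.31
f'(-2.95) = 10.83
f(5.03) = -20.75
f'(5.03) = -11.19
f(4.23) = -12.68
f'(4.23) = -8.98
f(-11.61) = -216.61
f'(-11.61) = 34.73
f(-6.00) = -65.19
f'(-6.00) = 19.25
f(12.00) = -165.81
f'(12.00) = -30.43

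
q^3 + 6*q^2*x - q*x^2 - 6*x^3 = (q - x)*(q + x)*(q + 6*x)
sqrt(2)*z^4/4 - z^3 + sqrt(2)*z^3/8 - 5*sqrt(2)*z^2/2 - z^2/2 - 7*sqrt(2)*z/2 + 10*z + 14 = (z/2 + 1)*(z - 7/2)*(z - 2*sqrt(2))*(sqrt(2)*z/2 + sqrt(2))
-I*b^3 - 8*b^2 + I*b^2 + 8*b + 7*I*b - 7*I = (b - 7*I)*(b - I)*(-I*b + I)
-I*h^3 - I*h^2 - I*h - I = (h + 1)*(h - I)*(-I*h + 1)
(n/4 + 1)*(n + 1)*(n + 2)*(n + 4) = n^4/4 + 11*n^3/4 + 21*n^2/2 + 16*n + 8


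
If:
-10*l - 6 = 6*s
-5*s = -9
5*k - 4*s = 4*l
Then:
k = 12/125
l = -42/25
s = 9/5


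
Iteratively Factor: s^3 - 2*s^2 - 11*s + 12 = (s - 1)*(s^2 - s - 12) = (s - 1)*(s + 3)*(s - 4)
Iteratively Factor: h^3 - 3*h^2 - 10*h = (h + 2)*(h^2 - 5*h) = (h - 5)*(h + 2)*(h)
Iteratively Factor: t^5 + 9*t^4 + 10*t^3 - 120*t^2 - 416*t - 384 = (t - 4)*(t^4 + 13*t^3 + 62*t^2 + 128*t + 96) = (t - 4)*(t + 2)*(t^3 + 11*t^2 + 40*t + 48) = (t - 4)*(t + 2)*(t + 4)*(t^2 + 7*t + 12) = (t - 4)*(t + 2)*(t + 4)^2*(t + 3)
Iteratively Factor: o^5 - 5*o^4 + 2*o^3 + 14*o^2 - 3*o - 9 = (o - 3)*(o^4 - 2*o^3 - 4*o^2 + 2*o + 3) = (o - 3)^2*(o^3 + o^2 - o - 1) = (o - 3)^2*(o + 1)*(o^2 - 1) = (o - 3)^2*(o + 1)^2*(o - 1)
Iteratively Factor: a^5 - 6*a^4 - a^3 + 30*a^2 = (a - 5)*(a^4 - a^3 - 6*a^2) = a*(a - 5)*(a^3 - a^2 - 6*a) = a*(a - 5)*(a - 3)*(a^2 + 2*a) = a^2*(a - 5)*(a - 3)*(a + 2)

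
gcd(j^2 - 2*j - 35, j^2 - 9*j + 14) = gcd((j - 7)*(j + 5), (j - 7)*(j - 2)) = j - 7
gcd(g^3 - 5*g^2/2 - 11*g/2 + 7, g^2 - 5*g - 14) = g + 2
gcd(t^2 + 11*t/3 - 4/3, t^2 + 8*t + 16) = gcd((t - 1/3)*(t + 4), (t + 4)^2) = t + 4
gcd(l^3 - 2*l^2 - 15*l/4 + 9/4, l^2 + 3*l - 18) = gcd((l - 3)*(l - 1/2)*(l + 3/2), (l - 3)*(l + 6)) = l - 3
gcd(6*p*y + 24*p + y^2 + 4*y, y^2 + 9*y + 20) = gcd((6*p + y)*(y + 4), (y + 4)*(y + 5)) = y + 4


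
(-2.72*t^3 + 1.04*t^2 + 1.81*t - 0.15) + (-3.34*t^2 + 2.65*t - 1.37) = -2.72*t^3 - 2.3*t^2 + 4.46*t - 1.52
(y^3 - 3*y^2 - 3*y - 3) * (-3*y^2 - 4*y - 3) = -3*y^5 + 5*y^4 + 18*y^3 + 30*y^2 + 21*y + 9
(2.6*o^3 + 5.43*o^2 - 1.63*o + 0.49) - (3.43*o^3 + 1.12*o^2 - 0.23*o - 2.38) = -0.83*o^3 + 4.31*o^2 - 1.4*o + 2.87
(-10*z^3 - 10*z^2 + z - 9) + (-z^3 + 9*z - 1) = -11*z^3 - 10*z^2 + 10*z - 10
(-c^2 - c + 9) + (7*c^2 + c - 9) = 6*c^2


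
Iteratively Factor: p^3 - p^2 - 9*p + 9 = (p - 1)*(p^2 - 9) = (p - 1)*(p + 3)*(p - 3)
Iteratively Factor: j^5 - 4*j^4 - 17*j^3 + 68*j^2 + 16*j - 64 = (j - 1)*(j^4 - 3*j^3 - 20*j^2 + 48*j + 64) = (j - 1)*(j + 1)*(j^3 - 4*j^2 - 16*j + 64) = (j - 4)*(j - 1)*(j + 1)*(j^2 - 16) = (j - 4)^2*(j - 1)*(j + 1)*(j + 4)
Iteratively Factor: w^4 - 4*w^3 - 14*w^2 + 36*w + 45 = (w + 3)*(w^3 - 7*w^2 + 7*w + 15) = (w + 1)*(w + 3)*(w^2 - 8*w + 15) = (w - 3)*(w + 1)*(w + 3)*(w - 5)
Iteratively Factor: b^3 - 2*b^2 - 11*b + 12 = (b - 4)*(b^2 + 2*b - 3) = (b - 4)*(b - 1)*(b + 3)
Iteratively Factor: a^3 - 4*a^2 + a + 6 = (a + 1)*(a^2 - 5*a + 6) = (a - 3)*(a + 1)*(a - 2)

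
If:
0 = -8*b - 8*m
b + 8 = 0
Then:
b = -8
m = 8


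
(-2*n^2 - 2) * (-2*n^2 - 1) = 4*n^4 + 6*n^2 + 2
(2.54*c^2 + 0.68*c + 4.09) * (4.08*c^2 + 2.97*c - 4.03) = 10.3632*c^4 + 10.3182*c^3 + 8.4706*c^2 + 9.4069*c - 16.4827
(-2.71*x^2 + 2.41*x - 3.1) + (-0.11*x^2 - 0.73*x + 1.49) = -2.82*x^2 + 1.68*x - 1.61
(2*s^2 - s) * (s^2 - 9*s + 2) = 2*s^4 - 19*s^3 + 13*s^2 - 2*s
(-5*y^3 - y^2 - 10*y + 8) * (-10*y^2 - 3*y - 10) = 50*y^5 + 25*y^4 + 153*y^3 - 40*y^2 + 76*y - 80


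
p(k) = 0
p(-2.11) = 0.00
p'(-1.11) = 0.00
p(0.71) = 0.00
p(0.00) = 0.00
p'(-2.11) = 0.00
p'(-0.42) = 0.00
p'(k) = 0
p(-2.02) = 0.00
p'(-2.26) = 0.00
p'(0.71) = 0.00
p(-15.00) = 0.00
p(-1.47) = 0.00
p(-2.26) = 0.00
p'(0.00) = 0.00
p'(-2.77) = 0.00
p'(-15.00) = 0.00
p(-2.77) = 0.00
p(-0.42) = 0.00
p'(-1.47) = 0.00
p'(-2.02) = 0.00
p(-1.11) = 0.00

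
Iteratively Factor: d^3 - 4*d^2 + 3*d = (d - 3)*(d^2 - d) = (d - 3)*(d - 1)*(d)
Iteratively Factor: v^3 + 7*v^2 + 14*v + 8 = (v + 2)*(v^2 + 5*v + 4) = (v + 1)*(v + 2)*(v + 4)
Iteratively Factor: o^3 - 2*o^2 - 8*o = (o)*(o^2 - 2*o - 8) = o*(o - 4)*(o + 2)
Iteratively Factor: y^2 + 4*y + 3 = (y + 1)*(y + 3)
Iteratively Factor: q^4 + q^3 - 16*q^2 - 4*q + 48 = (q - 2)*(q^3 + 3*q^2 - 10*q - 24) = (q - 2)*(q + 4)*(q^2 - q - 6) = (q - 2)*(q + 2)*(q + 4)*(q - 3)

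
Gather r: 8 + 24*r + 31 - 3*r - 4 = 21*r + 35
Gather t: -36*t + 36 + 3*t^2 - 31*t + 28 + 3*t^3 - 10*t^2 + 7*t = 3*t^3 - 7*t^2 - 60*t + 64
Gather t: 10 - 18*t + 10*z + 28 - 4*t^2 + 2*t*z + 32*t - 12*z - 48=-4*t^2 + t*(2*z + 14) - 2*z - 10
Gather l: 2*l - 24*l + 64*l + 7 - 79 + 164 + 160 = 42*l + 252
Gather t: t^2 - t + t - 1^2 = t^2 - 1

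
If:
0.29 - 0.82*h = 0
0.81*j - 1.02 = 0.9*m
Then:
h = 0.35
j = 1.11111111111111*m + 1.25925925925926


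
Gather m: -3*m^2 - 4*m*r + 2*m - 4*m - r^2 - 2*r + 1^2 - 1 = -3*m^2 + m*(-4*r - 2) - r^2 - 2*r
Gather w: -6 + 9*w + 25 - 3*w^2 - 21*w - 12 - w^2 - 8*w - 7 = -4*w^2 - 20*w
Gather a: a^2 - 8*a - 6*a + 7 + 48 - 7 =a^2 - 14*a + 48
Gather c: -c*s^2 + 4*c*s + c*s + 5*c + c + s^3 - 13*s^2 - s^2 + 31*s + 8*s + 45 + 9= c*(-s^2 + 5*s + 6) + s^3 - 14*s^2 + 39*s + 54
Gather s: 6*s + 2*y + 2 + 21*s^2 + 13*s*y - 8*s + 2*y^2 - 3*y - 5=21*s^2 + s*(13*y - 2) + 2*y^2 - y - 3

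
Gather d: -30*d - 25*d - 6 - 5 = -55*d - 11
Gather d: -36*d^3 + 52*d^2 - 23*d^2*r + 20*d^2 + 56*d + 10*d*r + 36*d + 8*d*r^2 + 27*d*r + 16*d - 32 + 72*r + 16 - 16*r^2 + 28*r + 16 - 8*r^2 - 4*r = -36*d^3 + d^2*(72 - 23*r) + d*(8*r^2 + 37*r + 108) - 24*r^2 + 96*r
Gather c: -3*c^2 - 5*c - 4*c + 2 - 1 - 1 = -3*c^2 - 9*c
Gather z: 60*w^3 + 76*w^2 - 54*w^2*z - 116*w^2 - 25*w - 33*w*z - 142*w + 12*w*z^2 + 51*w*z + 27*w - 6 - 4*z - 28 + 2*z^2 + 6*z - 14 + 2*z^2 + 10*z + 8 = 60*w^3 - 40*w^2 - 140*w + z^2*(12*w + 4) + z*(-54*w^2 + 18*w + 12) - 40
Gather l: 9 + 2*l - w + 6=2*l - w + 15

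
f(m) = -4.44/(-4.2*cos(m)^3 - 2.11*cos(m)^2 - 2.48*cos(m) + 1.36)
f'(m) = -4.44*(-12.6*sin(m)*cos(m)^2 - 4.22*sin(m)*cos(m) - 2.48*sin(m))/(-4.2*cos(m)^3 - 2.11*cos(m)^2 - 2.48*cos(m) + 1.36)^2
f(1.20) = 285.95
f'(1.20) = 97209.12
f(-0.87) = 1.98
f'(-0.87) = -7.04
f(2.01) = -1.88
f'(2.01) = 2.15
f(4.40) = -2.17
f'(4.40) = -2.40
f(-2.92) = -0.78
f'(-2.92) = -0.31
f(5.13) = 16.26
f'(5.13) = -340.82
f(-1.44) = -4.48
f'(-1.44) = -14.53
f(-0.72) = 1.28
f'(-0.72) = -3.09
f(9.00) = -0.88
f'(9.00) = 0.65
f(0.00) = 0.60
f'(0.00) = 0.00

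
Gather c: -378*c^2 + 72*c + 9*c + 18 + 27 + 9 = -378*c^2 + 81*c + 54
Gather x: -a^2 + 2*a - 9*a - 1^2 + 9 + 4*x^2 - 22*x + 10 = -a^2 - 7*a + 4*x^2 - 22*x + 18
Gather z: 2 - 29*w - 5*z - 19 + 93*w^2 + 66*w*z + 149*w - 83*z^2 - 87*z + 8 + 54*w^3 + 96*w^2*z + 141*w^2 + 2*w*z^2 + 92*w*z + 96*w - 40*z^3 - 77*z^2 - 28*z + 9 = 54*w^3 + 234*w^2 + 216*w - 40*z^3 + z^2*(2*w - 160) + z*(96*w^2 + 158*w - 120)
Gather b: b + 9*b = 10*b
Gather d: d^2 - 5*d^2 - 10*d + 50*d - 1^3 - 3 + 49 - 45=-4*d^2 + 40*d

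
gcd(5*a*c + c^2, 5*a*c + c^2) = 5*a*c + c^2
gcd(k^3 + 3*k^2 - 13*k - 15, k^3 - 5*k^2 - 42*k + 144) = k - 3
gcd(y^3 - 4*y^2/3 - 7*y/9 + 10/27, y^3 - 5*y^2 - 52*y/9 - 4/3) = y + 2/3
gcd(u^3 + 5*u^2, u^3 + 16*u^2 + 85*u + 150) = u + 5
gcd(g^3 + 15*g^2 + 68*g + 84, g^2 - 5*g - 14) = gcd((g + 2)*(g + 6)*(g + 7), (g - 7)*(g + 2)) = g + 2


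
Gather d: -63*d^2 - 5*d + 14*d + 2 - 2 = -63*d^2 + 9*d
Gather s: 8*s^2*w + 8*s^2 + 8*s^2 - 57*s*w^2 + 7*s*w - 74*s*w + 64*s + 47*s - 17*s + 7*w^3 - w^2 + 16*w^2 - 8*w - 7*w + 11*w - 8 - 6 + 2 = s^2*(8*w + 16) + s*(-57*w^2 - 67*w + 94) + 7*w^3 + 15*w^2 - 4*w - 12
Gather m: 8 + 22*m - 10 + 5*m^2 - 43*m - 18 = 5*m^2 - 21*m - 20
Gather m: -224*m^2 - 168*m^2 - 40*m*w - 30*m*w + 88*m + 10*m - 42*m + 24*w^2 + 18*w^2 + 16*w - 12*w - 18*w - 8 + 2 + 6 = -392*m^2 + m*(56 - 70*w) + 42*w^2 - 14*w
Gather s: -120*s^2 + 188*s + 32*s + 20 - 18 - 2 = -120*s^2 + 220*s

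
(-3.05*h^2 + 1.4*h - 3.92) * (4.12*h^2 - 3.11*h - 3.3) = -12.566*h^4 + 15.2535*h^3 - 10.4394*h^2 + 7.5712*h + 12.936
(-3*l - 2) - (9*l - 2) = -12*l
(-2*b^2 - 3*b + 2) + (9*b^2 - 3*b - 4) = 7*b^2 - 6*b - 2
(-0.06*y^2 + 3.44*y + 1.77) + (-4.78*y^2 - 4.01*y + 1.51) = -4.84*y^2 - 0.57*y + 3.28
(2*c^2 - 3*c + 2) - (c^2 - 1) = c^2 - 3*c + 3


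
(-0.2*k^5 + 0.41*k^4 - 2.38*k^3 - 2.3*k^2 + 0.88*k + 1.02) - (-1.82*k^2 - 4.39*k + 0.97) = -0.2*k^5 + 0.41*k^4 - 2.38*k^3 - 0.48*k^2 + 5.27*k + 0.05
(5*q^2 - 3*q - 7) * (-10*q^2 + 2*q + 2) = -50*q^4 + 40*q^3 + 74*q^2 - 20*q - 14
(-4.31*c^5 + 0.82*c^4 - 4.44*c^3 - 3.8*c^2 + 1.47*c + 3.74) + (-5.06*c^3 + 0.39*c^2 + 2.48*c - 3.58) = -4.31*c^5 + 0.82*c^4 - 9.5*c^3 - 3.41*c^2 + 3.95*c + 0.16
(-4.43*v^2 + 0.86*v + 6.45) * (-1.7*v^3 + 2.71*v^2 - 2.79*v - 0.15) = 7.531*v^5 - 13.4673*v^4 + 3.7253*v^3 + 15.7446*v^2 - 18.1245*v - 0.9675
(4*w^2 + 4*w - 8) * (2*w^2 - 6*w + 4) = 8*w^4 - 16*w^3 - 24*w^2 + 64*w - 32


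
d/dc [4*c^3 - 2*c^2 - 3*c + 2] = 12*c^2 - 4*c - 3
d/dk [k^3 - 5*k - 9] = 3*k^2 - 5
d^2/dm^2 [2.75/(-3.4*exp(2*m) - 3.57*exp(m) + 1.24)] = (-2.75*(6.8*exp(m) + 3.57)*(13.6*exp(m) + 7.14)*exp(m) + (37.4*exp(m) + 9.8175)*(3.4*exp(2*m) + 3.57*exp(m) - 1.24))*exp(m)/(3.4*exp(2*m) + 3.57*exp(m) - 1.24)^3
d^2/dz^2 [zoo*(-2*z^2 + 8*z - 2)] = zoo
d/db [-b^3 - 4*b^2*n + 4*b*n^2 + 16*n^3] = -3*b^2 - 8*b*n + 4*n^2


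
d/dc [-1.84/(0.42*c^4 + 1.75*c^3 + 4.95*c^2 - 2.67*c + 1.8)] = (3.0912*c^3 + 9.66*c^2 + 18.216*c - 4.9128)/(0.42*c^4 + 1.75*c^3 + 4.95*c^2 - 2.67*c + 1.8)^2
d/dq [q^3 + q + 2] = 3*q^2 + 1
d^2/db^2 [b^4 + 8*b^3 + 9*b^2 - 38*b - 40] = 12*b^2 + 48*b + 18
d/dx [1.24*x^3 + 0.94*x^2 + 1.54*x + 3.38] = 3.72*x^2 + 1.88*x + 1.54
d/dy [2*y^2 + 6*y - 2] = 4*y + 6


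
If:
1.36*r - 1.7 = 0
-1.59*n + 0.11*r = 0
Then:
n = 0.09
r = 1.25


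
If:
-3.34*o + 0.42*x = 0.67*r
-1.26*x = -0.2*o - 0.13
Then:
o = 6.3*x - 0.65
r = 3.24029850746269 - 30.7791044776119*x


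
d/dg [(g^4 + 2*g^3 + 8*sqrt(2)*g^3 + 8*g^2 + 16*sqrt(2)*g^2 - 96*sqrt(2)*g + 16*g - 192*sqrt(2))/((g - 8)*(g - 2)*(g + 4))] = (g^6 - 12*g^5 - 92*g^4 - 64*sqrt(2)*g^4 - 192*sqrt(2)*g^3 + 128*g^3 + 288*g^2 + 1152*sqrt(2)*g^2 - 256*sqrt(2)*g + 1024*g - 10752*sqrt(2) + 1024)/(g^6 - 12*g^5 - 12*g^4 + 416*g^3 - 192*g^2 - 3072*g + 4096)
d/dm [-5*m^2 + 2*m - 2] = 2 - 10*m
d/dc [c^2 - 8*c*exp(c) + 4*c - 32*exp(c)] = -8*c*exp(c) + 2*c - 40*exp(c) + 4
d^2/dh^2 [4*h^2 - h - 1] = 8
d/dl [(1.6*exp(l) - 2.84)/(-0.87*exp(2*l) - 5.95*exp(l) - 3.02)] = (1.392*exp(2*l) - 4.9416*exp(l) - 21.73)*exp(l)/(0.7569*exp(4*l) + 10.353*exp(3*l) + 40.6573*exp(2*l) + 35.938*exp(l) + 9.1204)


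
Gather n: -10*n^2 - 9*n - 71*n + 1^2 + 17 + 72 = -10*n^2 - 80*n + 90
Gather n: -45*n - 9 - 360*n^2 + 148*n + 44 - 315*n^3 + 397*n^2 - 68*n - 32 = -315*n^3 + 37*n^2 + 35*n + 3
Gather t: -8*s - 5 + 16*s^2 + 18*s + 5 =16*s^2 + 10*s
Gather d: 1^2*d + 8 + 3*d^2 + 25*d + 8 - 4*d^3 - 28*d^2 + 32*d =-4*d^3 - 25*d^2 + 58*d + 16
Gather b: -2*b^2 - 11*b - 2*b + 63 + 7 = -2*b^2 - 13*b + 70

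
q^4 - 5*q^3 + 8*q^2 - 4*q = q*(q - 2)^2*(q - 1)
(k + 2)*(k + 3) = k^2 + 5*k + 6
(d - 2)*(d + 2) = d^2 - 4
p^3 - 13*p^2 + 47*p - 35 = (p - 7)*(p - 5)*(p - 1)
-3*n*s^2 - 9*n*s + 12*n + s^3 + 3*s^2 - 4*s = (-3*n + s)*(s - 1)*(s + 4)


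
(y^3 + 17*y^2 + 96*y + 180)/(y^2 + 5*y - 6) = (y^2 + 11*y + 30)/(y - 1)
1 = 1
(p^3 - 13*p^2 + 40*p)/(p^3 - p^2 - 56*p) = (p - 5)/(p + 7)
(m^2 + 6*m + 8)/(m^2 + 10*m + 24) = (m + 2)/(m + 6)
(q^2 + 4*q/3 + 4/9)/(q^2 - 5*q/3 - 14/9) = (3*q + 2)/(3*q - 7)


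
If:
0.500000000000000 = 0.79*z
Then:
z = 0.63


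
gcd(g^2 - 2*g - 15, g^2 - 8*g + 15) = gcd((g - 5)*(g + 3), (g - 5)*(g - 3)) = g - 5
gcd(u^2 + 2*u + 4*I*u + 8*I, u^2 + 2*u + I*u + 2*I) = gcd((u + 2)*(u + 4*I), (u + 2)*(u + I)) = u + 2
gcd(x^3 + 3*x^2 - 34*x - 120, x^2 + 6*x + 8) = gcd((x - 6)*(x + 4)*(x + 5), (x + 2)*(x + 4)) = x + 4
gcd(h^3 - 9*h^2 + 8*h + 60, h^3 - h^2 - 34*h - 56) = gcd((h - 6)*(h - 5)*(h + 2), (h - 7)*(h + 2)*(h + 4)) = h + 2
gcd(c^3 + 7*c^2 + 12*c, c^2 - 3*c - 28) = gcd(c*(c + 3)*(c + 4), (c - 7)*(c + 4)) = c + 4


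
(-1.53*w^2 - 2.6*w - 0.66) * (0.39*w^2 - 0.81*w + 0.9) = -0.5967*w^4 + 0.2253*w^3 + 0.4716*w^2 - 1.8054*w - 0.594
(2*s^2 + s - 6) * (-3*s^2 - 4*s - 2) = -6*s^4 - 11*s^3 + 10*s^2 + 22*s + 12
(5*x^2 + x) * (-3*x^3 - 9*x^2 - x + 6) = -15*x^5 - 48*x^4 - 14*x^3 + 29*x^2 + 6*x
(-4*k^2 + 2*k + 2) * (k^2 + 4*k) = -4*k^4 - 14*k^3 + 10*k^2 + 8*k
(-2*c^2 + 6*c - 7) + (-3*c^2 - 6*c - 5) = -5*c^2 - 12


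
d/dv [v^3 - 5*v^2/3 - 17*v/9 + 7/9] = 3*v^2 - 10*v/3 - 17/9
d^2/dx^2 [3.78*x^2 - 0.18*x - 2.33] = 7.56000000000000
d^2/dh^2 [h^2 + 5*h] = 2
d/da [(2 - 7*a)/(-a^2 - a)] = (-7*a^2 + 4*a + 2)/(a^2*(a^2 + 2*a + 1))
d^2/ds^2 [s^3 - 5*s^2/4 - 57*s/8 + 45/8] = 6*s - 5/2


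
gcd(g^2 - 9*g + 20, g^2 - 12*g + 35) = g - 5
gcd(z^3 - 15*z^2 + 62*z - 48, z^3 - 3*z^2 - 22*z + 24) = z^2 - 7*z + 6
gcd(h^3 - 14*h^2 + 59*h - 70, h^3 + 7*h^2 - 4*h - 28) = h - 2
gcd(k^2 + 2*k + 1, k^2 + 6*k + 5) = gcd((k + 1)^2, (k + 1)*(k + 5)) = k + 1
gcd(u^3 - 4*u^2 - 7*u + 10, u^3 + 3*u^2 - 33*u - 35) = u - 5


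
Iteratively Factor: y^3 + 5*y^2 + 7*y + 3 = (y + 3)*(y^2 + 2*y + 1) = (y + 1)*(y + 3)*(y + 1)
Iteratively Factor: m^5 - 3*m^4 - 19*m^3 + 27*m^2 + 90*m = (m + 3)*(m^4 - 6*m^3 - m^2 + 30*m) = (m + 2)*(m + 3)*(m^3 - 8*m^2 + 15*m) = (m - 5)*(m + 2)*(m + 3)*(m^2 - 3*m) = m*(m - 5)*(m + 2)*(m + 3)*(m - 3)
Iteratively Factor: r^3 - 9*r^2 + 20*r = (r)*(r^2 - 9*r + 20) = r*(r - 4)*(r - 5)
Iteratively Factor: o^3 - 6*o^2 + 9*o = (o)*(o^2 - 6*o + 9) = o*(o - 3)*(o - 3)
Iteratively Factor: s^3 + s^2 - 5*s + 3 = (s + 3)*(s^2 - 2*s + 1) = (s - 1)*(s + 3)*(s - 1)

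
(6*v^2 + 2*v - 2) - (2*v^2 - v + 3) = 4*v^2 + 3*v - 5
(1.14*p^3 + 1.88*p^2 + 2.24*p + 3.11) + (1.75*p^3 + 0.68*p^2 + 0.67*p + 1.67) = 2.89*p^3 + 2.56*p^2 + 2.91*p + 4.78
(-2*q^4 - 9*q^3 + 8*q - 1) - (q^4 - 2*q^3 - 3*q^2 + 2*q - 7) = -3*q^4 - 7*q^3 + 3*q^2 + 6*q + 6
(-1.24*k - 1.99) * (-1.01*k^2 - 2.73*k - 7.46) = 1.2524*k^3 + 5.3951*k^2 + 14.6831*k + 14.8454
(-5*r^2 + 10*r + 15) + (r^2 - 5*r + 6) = -4*r^2 + 5*r + 21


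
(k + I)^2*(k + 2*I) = k^3 + 4*I*k^2 - 5*k - 2*I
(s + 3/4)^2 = s^2 + 3*s/2 + 9/16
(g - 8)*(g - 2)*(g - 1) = g^3 - 11*g^2 + 26*g - 16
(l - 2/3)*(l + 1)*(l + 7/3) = l^3 + 8*l^2/3 + l/9 - 14/9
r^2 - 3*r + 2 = (r - 2)*(r - 1)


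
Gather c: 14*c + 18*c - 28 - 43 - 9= 32*c - 80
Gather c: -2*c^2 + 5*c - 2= -2*c^2 + 5*c - 2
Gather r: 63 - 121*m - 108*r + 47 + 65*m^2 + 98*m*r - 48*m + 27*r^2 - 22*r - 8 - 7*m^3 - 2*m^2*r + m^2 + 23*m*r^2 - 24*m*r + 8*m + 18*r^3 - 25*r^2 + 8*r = -7*m^3 + 66*m^2 - 161*m + 18*r^3 + r^2*(23*m + 2) + r*(-2*m^2 + 74*m - 122) + 102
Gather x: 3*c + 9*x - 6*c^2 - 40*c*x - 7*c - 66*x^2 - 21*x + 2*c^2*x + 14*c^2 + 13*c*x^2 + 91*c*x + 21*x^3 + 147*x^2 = 8*c^2 - 4*c + 21*x^3 + x^2*(13*c + 81) + x*(2*c^2 + 51*c - 12)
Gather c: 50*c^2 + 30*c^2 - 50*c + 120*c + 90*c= 80*c^2 + 160*c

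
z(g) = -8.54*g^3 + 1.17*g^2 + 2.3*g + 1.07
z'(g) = -25.62*g^2 + 2.34*g + 2.3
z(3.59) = -370.73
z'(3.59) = -319.49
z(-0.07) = 0.92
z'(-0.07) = 2.01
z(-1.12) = 11.96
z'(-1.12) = -32.46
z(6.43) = -2206.11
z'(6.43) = -1041.91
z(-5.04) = 1112.52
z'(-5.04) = -660.28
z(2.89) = -188.65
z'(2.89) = -204.92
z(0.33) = 1.65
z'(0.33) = 0.28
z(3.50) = -342.70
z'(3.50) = -303.36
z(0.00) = 1.07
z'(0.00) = 2.30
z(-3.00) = 235.28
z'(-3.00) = -235.30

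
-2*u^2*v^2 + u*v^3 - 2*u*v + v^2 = v*(-2*u + v)*(u*v + 1)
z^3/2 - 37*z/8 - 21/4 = (z/2 + 1)*(z - 7/2)*(z + 3/2)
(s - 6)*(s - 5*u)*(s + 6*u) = s^3 + s^2*u - 6*s^2 - 30*s*u^2 - 6*s*u + 180*u^2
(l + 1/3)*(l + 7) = l^2 + 22*l/3 + 7/3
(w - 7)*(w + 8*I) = w^2 - 7*w + 8*I*w - 56*I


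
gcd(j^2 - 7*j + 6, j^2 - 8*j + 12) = j - 6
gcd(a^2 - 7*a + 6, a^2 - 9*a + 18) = a - 6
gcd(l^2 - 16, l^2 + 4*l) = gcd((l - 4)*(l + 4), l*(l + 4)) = l + 4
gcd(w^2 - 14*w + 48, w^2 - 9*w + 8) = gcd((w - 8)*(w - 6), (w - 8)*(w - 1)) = w - 8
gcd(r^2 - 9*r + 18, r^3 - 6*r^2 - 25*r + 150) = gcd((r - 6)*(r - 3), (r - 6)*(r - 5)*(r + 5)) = r - 6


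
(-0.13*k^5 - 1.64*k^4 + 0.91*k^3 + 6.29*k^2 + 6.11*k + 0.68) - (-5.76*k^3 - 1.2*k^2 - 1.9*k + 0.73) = -0.13*k^5 - 1.64*k^4 + 6.67*k^3 + 7.49*k^2 + 8.01*k - 0.0499999999999999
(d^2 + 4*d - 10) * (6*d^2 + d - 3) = 6*d^4 + 25*d^3 - 59*d^2 - 22*d + 30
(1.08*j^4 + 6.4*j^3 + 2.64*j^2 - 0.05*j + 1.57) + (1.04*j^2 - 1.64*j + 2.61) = 1.08*j^4 + 6.4*j^3 + 3.68*j^2 - 1.69*j + 4.18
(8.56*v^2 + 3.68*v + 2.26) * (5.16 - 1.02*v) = -8.7312*v^3 + 40.416*v^2 + 16.6836*v + 11.6616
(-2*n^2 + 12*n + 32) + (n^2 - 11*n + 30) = -n^2 + n + 62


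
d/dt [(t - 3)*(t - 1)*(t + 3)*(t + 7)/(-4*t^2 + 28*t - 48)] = (-2*t^3 + 3*t^2 + 72*t + 23)/(4*(t^2 - 8*t + 16))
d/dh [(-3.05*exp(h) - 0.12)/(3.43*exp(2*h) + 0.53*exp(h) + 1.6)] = (10.4615*exp(2*h) + 0.8232*exp(h) - 4.8164)*exp(h)/(11.7649*exp(4*h) + 3.6358*exp(3*h) + 11.2569*exp(2*h) + 1.696*exp(h) + 2.56)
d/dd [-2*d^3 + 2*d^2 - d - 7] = -6*d^2 + 4*d - 1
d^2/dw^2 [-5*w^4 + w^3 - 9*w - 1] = 6*w*(1 - 10*w)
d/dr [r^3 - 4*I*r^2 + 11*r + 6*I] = 3*r^2 - 8*I*r + 11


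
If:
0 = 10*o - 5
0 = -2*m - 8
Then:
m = -4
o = 1/2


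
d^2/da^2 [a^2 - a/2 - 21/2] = 2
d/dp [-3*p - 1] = -3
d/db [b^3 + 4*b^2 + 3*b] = 3*b^2 + 8*b + 3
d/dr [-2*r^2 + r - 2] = 1 - 4*r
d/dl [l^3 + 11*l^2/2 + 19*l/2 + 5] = 3*l^2 + 11*l + 19/2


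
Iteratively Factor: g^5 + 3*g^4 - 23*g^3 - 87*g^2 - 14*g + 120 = (g + 3)*(g^4 - 23*g^2 - 18*g + 40) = (g + 3)*(g + 4)*(g^3 - 4*g^2 - 7*g + 10) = (g - 1)*(g + 3)*(g + 4)*(g^2 - 3*g - 10) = (g - 1)*(g + 2)*(g + 3)*(g + 4)*(g - 5)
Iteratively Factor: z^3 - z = (z + 1)*(z^2 - z) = z*(z + 1)*(z - 1)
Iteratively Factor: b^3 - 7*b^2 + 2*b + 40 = (b + 2)*(b^2 - 9*b + 20) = (b - 5)*(b + 2)*(b - 4)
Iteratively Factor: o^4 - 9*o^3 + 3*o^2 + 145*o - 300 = (o - 5)*(o^3 - 4*o^2 - 17*o + 60) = (o - 5)*(o + 4)*(o^2 - 8*o + 15) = (o - 5)*(o - 3)*(o + 4)*(o - 5)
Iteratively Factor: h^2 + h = (h)*(h + 1)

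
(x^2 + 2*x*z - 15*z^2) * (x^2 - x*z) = x^4 + x^3*z - 17*x^2*z^2 + 15*x*z^3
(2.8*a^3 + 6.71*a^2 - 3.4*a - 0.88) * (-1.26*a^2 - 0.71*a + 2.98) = -3.528*a^5 - 10.4426*a^4 + 7.8639*a^3 + 23.5186*a^2 - 9.5072*a - 2.6224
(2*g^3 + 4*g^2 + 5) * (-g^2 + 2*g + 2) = -2*g^5 + 12*g^3 + 3*g^2 + 10*g + 10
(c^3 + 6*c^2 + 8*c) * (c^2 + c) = c^5 + 7*c^4 + 14*c^3 + 8*c^2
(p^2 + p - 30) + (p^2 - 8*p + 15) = 2*p^2 - 7*p - 15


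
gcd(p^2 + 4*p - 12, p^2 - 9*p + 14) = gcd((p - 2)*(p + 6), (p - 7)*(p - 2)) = p - 2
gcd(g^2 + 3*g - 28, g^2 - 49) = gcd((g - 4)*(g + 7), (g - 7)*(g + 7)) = g + 7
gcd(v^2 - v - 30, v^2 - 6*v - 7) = 1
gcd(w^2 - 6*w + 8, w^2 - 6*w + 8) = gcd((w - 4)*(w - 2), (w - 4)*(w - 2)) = w^2 - 6*w + 8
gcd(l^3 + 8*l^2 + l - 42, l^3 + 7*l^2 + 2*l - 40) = l - 2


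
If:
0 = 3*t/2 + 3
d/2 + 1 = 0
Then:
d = -2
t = -2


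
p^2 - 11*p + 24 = (p - 8)*(p - 3)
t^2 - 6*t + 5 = (t - 5)*(t - 1)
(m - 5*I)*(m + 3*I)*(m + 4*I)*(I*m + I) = I*m^4 - 2*m^3 + I*m^3 - 2*m^2 + 23*I*m^2 - 60*m + 23*I*m - 60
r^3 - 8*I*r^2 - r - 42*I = (r - 7*I)*(r - 3*I)*(r + 2*I)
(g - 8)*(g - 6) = g^2 - 14*g + 48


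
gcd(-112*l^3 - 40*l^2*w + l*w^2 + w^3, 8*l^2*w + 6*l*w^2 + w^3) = 4*l + w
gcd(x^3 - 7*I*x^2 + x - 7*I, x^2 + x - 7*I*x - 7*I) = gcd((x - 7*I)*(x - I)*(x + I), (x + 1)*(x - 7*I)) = x - 7*I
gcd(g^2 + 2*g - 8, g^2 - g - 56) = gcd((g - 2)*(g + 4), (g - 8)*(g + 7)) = 1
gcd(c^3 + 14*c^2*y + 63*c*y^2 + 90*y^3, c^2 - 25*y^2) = c + 5*y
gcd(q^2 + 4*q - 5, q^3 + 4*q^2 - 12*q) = 1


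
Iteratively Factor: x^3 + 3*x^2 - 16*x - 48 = (x - 4)*(x^2 + 7*x + 12) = (x - 4)*(x + 4)*(x + 3)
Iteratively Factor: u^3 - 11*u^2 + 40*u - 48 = (u - 4)*(u^2 - 7*u + 12) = (u - 4)^2*(u - 3)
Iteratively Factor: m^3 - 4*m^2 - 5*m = (m - 5)*(m^2 + m) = m*(m - 5)*(m + 1)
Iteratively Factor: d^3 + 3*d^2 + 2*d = (d)*(d^2 + 3*d + 2) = d*(d + 2)*(d + 1)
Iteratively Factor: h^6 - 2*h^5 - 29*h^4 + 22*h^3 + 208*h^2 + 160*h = (h - 5)*(h^5 + 3*h^4 - 14*h^3 - 48*h^2 - 32*h) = (h - 5)*(h + 4)*(h^4 - h^3 - 10*h^2 - 8*h) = (h - 5)*(h - 4)*(h + 4)*(h^3 + 3*h^2 + 2*h) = (h - 5)*(h - 4)*(h + 2)*(h + 4)*(h^2 + h) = (h - 5)*(h - 4)*(h + 1)*(h + 2)*(h + 4)*(h)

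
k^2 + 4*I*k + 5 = (k - I)*(k + 5*I)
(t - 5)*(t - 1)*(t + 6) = t^3 - 31*t + 30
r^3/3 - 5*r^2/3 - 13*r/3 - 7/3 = (r/3 + 1/3)*(r - 7)*(r + 1)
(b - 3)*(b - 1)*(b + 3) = b^3 - b^2 - 9*b + 9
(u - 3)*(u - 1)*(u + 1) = u^3 - 3*u^2 - u + 3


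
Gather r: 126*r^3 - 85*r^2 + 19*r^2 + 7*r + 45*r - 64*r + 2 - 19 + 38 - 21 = 126*r^3 - 66*r^2 - 12*r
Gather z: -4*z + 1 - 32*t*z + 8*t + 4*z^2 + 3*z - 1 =8*t + 4*z^2 + z*(-32*t - 1)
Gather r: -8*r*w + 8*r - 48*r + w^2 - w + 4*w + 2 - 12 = r*(-8*w - 40) + w^2 + 3*w - 10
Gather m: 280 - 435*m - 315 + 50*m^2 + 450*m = 50*m^2 + 15*m - 35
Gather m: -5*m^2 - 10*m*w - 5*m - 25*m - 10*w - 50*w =-5*m^2 + m*(-10*w - 30) - 60*w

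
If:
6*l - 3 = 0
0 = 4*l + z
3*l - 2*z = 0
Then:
No Solution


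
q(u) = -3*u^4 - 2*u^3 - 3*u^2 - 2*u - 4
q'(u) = -12*u^3 - 6*u^2 - 6*u - 2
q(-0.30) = -3.64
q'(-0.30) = -0.42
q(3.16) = -402.52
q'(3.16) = -459.53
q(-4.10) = -756.12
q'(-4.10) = 748.79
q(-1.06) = -6.66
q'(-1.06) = 11.91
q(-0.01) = -3.98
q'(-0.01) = -1.94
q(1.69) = -50.07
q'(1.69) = -87.20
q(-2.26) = -69.98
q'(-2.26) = 119.43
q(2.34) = -140.68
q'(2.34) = -202.65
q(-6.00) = -3556.00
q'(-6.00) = 2410.00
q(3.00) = -334.00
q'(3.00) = -398.00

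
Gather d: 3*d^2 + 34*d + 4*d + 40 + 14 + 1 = 3*d^2 + 38*d + 55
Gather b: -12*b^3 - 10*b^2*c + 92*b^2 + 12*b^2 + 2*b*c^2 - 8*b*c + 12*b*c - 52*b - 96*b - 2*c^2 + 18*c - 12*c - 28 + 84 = -12*b^3 + b^2*(104 - 10*c) + b*(2*c^2 + 4*c - 148) - 2*c^2 + 6*c + 56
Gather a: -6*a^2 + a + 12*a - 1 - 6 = -6*a^2 + 13*a - 7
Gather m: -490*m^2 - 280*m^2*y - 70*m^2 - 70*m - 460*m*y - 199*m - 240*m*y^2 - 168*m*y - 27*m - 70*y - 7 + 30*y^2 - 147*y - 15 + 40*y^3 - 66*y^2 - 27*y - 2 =m^2*(-280*y - 560) + m*(-240*y^2 - 628*y - 296) + 40*y^3 - 36*y^2 - 244*y - 24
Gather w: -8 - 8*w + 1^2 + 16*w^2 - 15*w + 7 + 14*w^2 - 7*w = 30*w^2 - 30*w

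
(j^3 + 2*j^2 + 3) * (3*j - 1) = 3*j^4 + 5*j^3 - 2*j^2 + 9*j - 3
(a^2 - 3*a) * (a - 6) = a^3 - 9*a^2 + 18*a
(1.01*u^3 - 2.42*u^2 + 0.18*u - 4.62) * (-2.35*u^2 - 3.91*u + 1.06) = -2.3735*u^5 + 1.7379*u^4 + 10.1098*u^3 + 7.588*u^2 + 18.255*u - 4.8972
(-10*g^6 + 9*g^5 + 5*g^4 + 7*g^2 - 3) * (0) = 0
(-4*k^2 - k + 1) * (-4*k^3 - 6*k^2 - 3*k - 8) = 16*k^5 + 28*k^4 + 14*k^3 + 29*k^2 + 5*k - 8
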